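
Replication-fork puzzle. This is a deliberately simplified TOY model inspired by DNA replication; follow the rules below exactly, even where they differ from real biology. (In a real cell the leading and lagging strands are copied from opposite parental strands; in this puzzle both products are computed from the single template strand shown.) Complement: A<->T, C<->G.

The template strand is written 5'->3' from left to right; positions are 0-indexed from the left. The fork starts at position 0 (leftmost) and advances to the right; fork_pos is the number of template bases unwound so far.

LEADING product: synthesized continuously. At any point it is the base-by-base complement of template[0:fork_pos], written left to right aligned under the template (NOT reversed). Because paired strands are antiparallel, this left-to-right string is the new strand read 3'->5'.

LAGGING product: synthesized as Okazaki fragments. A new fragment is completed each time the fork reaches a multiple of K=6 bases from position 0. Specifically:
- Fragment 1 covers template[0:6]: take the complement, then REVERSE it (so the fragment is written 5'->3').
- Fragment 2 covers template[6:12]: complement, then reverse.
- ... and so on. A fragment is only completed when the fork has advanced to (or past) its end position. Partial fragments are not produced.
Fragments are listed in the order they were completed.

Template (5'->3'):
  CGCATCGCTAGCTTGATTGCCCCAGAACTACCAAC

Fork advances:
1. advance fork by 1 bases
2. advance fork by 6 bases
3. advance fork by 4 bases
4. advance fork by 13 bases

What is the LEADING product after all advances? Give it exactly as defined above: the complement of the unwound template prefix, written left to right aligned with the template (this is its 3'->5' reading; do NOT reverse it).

Step 1: advance 1 -> fork_pos = 0 + 1 = 1.
Step 2: advance 6 -> fork_pos = 1 + 6 = 7.
Step 3: advance 4 -> fork_pos = 7 + 4 = 11.
Step 4: advance 13 -> fork_pos = 11 + 13 = 24.
Unwound prefix: template[0:24] = CGCATCGCTAGCTTGATTGCCCCA
Complement it base by base (A<->T, C<->G), keeping left-to-right order:
  [0:5] CGCAT -> GCGTA
  [5:10] CGCTA -> GCGAT
  [10:15] GCTTG -> CGAAC
  [15:20] ATTGC -> TAACG
  [20:24] CCCA -> GGGT
Concatenate: GCGTAGCGATCGAACTAACGGGGT (length 24; written aligned with the template, i.e. 3'->5').

Answer: GCGTAGCGATCGAACTAACGGGGT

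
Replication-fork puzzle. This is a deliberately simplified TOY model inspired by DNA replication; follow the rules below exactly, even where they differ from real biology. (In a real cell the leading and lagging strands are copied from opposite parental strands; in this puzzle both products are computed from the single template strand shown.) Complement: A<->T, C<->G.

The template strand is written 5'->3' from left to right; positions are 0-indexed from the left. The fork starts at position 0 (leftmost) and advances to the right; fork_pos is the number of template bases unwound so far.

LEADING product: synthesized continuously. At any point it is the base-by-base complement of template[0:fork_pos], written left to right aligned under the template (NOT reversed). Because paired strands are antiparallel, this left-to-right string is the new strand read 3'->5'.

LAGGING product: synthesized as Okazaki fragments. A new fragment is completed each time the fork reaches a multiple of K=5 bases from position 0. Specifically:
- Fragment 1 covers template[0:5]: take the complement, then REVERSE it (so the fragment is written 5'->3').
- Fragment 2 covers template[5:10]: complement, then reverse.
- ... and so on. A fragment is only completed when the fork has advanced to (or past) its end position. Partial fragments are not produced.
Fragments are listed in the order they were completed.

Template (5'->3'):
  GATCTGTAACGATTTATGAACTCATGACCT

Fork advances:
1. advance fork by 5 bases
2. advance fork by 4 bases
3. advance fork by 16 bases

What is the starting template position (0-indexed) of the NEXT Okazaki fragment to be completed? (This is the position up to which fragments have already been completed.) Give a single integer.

Answer: 25

Derivation:
Step 1: advance 5 -> fork_pos = 0 + 5 = 5. Reached multiple(s) of 5: 5 -> fragment 1 completed (1 total).
Step 2: advance 4 -> fork_pos = 5 + 4 = 9. Next multiple of 5 is 10 (not reached); still 1 fragment(s).
Step 3: advance 16 -> fork_pos = 9 + 16 = 25. Reached multiple(s) of 5: 10, 15, 20, 25 -> fragments 2-5 completed (5 total).
5 fragment(s) completed, covering template[0:25] (5 x 5 = 25). The next fragment, fragment 6, covers template[25:30], so it starts at position 25.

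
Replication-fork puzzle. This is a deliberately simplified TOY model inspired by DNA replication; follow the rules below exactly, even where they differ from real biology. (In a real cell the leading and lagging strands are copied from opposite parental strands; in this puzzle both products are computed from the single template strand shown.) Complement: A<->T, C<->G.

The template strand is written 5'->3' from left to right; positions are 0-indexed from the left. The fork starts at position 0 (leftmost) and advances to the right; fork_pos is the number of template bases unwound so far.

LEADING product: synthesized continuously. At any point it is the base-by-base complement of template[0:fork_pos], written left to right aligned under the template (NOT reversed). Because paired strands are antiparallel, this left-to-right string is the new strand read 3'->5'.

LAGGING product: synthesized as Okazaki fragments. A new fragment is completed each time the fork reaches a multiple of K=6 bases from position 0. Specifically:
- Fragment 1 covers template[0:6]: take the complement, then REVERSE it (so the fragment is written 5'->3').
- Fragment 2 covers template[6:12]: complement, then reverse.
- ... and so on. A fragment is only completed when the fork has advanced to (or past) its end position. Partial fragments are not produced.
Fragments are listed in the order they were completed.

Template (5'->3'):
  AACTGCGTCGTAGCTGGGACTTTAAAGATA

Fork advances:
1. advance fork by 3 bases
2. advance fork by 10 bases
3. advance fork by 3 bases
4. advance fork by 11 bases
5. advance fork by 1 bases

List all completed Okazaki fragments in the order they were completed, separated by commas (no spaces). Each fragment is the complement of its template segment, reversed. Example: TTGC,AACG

Step 1: advance 3 -> fork_pos = 0 + 3 = 3. Next multiple of 6 is 6 (not reached); still 0 fragment(s).
Step 2: advance 10 -> fork_pos = 3 + 10 = 13. Reached multiple(s) of 6: 6, 12 -> fragments 1-2 completed (2 total).
Step 3: advance 3 -> fork_pos = 13 + 3 = 16. Next multiple of 6 is 18 (not reached); still 2 fragment(s).
Step 4: advance 11 -> fork_pos = 16 + 11 = 27. Reached multiple(s) of 6: 18, 24 -> fragments 3-4 completed (4 total).
Step 5: advance 1 -> fork_pos = 27 + 1 = 28. Next multiple of 6 is 30 (not reached); still 4 fragment(s).
Final fork_pos = 28, so 4 fragment(s) are complete. Build each: template segment -> complement -> reverse.
Fragment 1: template[0:6] = AACTGC -> complement TTGACG -> reversed GCAGTT
Fragment 2: template[6:12] = GTCGTA -> complement CAGCAT -> reversed TACGAC
Fragment 3: template[12:18] = GCTGGG -> complement CGACCC -> reversed CCCAGC
Fragment 4: template[18:24] = ACTTTA -> complement TGAAAT -> reversed TAAAGT

Answer: GCAGTT,TACGAC,CCCAGC,TAAAGT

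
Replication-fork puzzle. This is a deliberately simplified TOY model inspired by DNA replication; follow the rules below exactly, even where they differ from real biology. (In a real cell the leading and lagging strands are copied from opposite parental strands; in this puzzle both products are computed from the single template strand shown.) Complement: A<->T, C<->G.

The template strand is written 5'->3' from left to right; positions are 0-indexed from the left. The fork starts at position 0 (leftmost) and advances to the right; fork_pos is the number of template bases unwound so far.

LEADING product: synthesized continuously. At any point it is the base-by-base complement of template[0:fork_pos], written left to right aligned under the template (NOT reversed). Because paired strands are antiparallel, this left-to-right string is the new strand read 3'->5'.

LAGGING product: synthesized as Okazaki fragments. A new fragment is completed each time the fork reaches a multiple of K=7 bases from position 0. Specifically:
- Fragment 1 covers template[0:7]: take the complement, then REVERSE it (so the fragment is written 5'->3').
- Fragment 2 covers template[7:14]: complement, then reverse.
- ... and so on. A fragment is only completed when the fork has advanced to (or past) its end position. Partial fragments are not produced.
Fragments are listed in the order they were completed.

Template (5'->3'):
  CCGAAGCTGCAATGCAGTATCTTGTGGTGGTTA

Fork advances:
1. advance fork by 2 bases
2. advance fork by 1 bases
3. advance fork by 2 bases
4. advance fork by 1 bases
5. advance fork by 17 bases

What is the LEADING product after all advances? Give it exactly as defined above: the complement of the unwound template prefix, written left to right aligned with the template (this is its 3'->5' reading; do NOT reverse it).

Step 1: advance 2 -> fork_pos = 0 + 2 = 2.
Step 2: advance 1 -> fork_pos = 2 + 1 = 3.
Step 3: advance 2 -> fork_pos = 3 + 2 = 5.
Step 4: advance 1 -> fork_pos = 5 + 1 = 6.
Step 5: advance 17 -> fork_pos = 6 + 17 = 23.
Unwound prefix: template[0:23] = CCGAAGCTGCAATGCAGTATCTT
Complement it base by base (A<->T, C<->G), keeping left-to-right order:
  [0:5] CCGAA -> GGCTT
  [5:10] GCTGC -> CGACG
  [10:15] AATGC -> TTACG
  [15:20] AGTAT -> TCATA
  [20:23] CTT -> GAA
Concatenate: GGCTTCGACGTTACGTCATAGAA (length 23; written aligned with the template, i.e. 3'->5').

Answer: GGCTTCGACGTTACGTCATAGAA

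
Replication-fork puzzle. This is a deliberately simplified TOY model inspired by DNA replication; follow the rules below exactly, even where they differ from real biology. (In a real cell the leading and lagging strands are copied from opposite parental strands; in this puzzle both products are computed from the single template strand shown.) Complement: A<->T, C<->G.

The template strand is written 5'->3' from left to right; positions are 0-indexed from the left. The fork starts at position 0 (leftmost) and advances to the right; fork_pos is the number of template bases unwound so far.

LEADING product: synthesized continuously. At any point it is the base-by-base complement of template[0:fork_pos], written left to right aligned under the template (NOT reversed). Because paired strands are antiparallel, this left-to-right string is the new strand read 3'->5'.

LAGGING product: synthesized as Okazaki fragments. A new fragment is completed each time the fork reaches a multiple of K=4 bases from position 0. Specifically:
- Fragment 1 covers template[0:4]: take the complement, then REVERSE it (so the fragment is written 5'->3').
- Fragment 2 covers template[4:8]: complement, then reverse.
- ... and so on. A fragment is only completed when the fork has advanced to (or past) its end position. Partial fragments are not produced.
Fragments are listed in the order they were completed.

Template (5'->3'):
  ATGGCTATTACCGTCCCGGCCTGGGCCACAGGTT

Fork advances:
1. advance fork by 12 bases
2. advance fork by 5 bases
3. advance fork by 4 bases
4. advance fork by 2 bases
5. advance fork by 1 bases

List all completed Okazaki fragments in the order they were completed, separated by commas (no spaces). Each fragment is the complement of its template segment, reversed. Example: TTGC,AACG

Answer: CCAT,ATAG,GGTA,GGAC,GCCG,CCAG

Derivation:
Step 1: advance 12 -> fork_pos = 0 + 12 = 12. Reached multiple(s) of 4: 4, 8, 12 -> fragments 1-3 completed (3 total).
Step 2: advance 5 -> fork_pos = 12 + 5 = 17. Reached multiple(s) of 4: 16 -> fragment 4 completed (4 total).
Step 3: advance 4 -> fork_pos = 17 + 4 = 21. Reached multiple(s) of 4: 20 -> fragment 5 completed (5 total).
Step 4: advance 2 -> fork_pos = 21 + 2 = 23. Next multiple of 4 is 24 (not reached); still 5 fragment(s).
Step 5: advance 1 -> fork_pos = 23 + 1 = 24. Reached multiple(s) of 4: 24 -> fragment 6 completed (6 total).
Final fork_pos = 24, so 6 fragment(s) are complete. Build each: template segment -> complement -> reverse.
Fragment 1: template[0:4] = ATGG -> complement TACC -> reversed CCAT
Fragment 2: template[4:8] = CTAT -> complement GATA -> reversed ATAG
Fragment 3: template[8:12] = TACC -> complement ATGG -> reversed GGTA
Fragment 4: template[12:16] = GTCC -> complement CAGG -> reversed GGAC
Fragment 5: template[16:20] = CGGC -> complement GCCG -> reversed GCCG
Fragment 6: template[20:24] = CTGG -> complement GACC -> reversed CCAG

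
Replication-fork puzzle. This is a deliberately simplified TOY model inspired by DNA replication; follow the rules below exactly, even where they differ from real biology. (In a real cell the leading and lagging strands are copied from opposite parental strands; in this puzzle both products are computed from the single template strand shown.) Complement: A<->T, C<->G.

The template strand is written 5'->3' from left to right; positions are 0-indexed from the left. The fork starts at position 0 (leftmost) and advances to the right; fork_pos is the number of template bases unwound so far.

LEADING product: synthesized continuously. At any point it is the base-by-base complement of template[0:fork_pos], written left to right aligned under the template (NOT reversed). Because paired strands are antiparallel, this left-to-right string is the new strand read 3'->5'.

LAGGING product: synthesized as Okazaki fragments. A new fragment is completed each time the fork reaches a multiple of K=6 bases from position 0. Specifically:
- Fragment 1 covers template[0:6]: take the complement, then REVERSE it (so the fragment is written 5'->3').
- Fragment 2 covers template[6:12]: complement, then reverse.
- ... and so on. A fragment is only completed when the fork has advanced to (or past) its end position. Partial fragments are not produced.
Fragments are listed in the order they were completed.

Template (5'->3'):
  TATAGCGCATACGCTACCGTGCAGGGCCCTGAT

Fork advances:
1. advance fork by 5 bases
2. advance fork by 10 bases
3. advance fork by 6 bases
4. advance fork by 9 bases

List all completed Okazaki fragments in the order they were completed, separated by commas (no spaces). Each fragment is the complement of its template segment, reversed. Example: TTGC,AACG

Step 1: advance 5 -> fork_pos = 0 + 5 = 5. Next multiple of 6 is 6 (not reached); still 0 fragment(s).
Step 2: advance 10 -> fork_pos = 5 + 10 = 15. Reached multiple(s) of 6: 6, 12 -> fragments 1-2 completed (2 total).
Step 3: advance 6 -> fork_pos = 15 + 6 = 21. Reached multiple(s) of 6: 18 -> fragment 3 completed (3 total).
Step 4: advance 9 -> fork_pos = 21 + 9 = 30. Reached multiple(s) of 6: 24, 30 -> fragments 4-5 completed (5 total).
Final fork_pos = 30, so 5 fragment(s) are complete. Build each: template segment -> complement -> reverse.
Fragment 1: template[0:6] = TATAGC -> complement ATATCG -> reversed GCTATA
Fragment 2: template[6:12] = GCATAC -> complement CGTATG -> reversed GTATGC
Fragment 3: template[12:18] = GCTACC -> complement CGATGG -> reversed GGTAGC
Fragment 4: template[18:24] = GTGCAG -> complement CACGTC -> reversed CTGCAC
Fragment 5: template[24:30] = GGCCCT -> complement CCGGGA -> reversed AGGGCC

Answer: GCTATA,GTATGC,GGTAGC,CTGCAC,AGGGCC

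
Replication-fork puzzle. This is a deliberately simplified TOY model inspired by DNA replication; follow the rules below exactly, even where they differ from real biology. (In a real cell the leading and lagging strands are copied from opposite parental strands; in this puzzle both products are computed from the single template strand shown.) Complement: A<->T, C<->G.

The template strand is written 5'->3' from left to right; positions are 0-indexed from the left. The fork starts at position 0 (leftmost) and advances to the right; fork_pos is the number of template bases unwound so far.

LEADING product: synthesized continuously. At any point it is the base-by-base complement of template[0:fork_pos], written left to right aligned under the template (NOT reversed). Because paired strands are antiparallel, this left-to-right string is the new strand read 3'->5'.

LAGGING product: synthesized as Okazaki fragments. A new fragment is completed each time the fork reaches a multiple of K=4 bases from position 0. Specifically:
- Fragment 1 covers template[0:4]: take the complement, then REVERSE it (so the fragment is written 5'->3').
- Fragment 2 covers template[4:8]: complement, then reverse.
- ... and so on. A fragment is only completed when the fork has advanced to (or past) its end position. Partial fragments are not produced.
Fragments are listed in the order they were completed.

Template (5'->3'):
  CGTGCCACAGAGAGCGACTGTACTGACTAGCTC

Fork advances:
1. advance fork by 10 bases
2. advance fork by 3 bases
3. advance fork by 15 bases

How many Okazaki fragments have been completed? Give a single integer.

Step 1: advance 10 -> fork_pos = 0 + 10 = 10. Reached multiple(s) of 4: 4, 8 -> fragments 1-2 completed (2 total).
Step 2: advance 3 -> fork_pos = 10 + 3 = 13. Reached multiple(s) of 4: 12 -> fragment 3 completed (3 total).
Step 3: advance 15 -> fork_pos = 13 + 15 = 28. Reached multiple(s) of 4: 16, 20, 24, 28 -> fragments 4-7 completed (7 total).
Check: final fork_pos = 28; the multiples of 4 that are <= 28 are 4..28 -> 28 // 4 = 7 completed fragment(s).

Answer: 7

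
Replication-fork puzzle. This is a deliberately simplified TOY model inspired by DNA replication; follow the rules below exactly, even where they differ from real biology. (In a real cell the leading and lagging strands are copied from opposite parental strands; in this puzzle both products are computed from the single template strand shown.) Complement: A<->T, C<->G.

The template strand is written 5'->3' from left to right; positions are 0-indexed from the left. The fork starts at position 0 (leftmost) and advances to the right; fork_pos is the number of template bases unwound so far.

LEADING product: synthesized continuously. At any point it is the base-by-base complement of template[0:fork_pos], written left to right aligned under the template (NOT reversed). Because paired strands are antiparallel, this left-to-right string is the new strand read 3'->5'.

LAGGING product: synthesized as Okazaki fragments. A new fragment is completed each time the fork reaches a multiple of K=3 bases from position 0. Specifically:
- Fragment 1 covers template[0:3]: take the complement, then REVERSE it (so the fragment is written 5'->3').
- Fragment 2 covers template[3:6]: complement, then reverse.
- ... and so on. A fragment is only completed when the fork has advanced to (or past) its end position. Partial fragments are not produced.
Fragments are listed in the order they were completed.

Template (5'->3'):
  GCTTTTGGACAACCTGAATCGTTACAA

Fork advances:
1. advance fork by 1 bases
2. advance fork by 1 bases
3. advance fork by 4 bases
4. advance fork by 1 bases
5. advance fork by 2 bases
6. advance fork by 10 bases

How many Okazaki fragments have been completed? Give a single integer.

Answer: 6

Derivation:
Step 1: advance 1 -> fork_pos = 0 + 1 = 1. Next multiple of 3 is 3 (not reached); still 0 fragment(s).
Step 2: advance 1 -> fork_pos = 1 + 1 = 2. Next multiple of 3 is 3 (not reached); still 0 fragment(s).
Step 3: advance 4 -> fork_pos = 2 + 4 = 6. Reached multiple(s) of 3: 3, 6 -> fragments 1-2 completed (2 total).
Step 4: advance 1 -> fork_pos = 6 + 1 = 7. Next multiple of 3 is 9 (not reached); still 2 fragment(s).
Step 5: advance 2 -> fork_pos = 7 + 2 = 9. Reached multiple(s) of 3: 9 -> fragment 3 completed (3 total).
Step 6: advance 10 -> fork_pos = 9 + 10 = 19. Reached multiple(s) of 3: 12, 15, 18 -> fragments 4-6 completed (6 total).
Check: final fork_pos = 19; the multiples of 3 that are <= 19 are 3..18 -> 19 // 3 = 6 completed fragment(s).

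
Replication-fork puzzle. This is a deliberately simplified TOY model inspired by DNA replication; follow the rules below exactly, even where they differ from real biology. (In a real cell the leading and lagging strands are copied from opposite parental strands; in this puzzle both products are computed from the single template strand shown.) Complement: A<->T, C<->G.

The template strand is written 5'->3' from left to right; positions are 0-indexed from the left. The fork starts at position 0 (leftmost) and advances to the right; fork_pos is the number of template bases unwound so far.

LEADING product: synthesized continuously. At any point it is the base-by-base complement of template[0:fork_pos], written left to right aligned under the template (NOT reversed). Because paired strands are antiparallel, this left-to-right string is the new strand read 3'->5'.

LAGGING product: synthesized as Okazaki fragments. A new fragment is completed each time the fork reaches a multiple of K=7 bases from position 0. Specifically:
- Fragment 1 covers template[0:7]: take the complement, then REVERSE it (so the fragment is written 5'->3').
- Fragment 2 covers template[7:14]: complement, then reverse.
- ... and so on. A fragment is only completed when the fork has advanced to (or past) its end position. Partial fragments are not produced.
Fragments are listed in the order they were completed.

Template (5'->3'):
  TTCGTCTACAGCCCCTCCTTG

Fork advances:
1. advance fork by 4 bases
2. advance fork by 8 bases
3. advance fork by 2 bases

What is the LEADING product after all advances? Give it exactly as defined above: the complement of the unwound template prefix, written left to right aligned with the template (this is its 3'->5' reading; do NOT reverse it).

Step 1: advance 4 -> fork_pos = 0 + 4 = 4.
Step 2: advance 8 -> fork_pos = 4 + 8 = 12.
Step 3: advance 2 -> fork_pos = 12 + 2 = 14.
Unwound prefix: template[0:14] = TTCGTCTACAGCCC
Complement it base by base (A<->T, C<->G), keeping left-to-right order:
  [0:5] TTCGT -> AAGCA
  [5:10] CTACA -> GATGT
  [10:14] GCCC -> CGGG
Concatenate: AAGCAGATGTCGGG (length 14; written aligned with the template, i.e. 3'->5').

Answer: AAGCAGATGTCGGG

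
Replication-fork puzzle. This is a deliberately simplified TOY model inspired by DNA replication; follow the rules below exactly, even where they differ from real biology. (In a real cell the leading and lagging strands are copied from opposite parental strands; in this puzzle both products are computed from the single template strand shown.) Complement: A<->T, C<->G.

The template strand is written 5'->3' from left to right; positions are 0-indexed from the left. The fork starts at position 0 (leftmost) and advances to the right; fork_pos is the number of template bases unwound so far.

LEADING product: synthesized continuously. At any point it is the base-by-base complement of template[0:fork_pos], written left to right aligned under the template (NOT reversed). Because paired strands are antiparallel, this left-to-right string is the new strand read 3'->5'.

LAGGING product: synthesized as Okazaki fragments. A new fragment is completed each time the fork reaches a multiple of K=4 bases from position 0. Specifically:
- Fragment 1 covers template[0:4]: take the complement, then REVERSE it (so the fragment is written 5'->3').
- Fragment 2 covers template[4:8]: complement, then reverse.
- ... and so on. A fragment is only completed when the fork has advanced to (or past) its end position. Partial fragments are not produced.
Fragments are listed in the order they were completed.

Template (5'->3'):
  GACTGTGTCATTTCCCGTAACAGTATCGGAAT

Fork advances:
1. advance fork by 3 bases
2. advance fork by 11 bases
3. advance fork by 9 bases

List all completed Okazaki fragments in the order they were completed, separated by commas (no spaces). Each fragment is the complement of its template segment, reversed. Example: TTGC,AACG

Step 1: advance 3 -> fork_pos = 0 + 3 = 3. Next multiple of 4 is 4 (not reached); still 0 fragment(s).
Step 2: advance 11 -> fork_pos = 3 + 11 = 14. Reached multiple(s) of 4: 4, 8, 12 -> fragments 1-3 completed (3 total).
Step 3: advance 9 -> fork_pos = 14 + 9 = 23. Reached multiple(s) of 4: 16, 20 -> fragments 4-5 completed (5 total).
Final fork_pos = 23, so 5 fragment(s) are complete. Build each: template segment -> complement -> reverse.
Fragment 1: template[0:4] = GACT -> complement CTGA -> reversed AGTC
Fragment 2: template[4:8] = GTGT -> complement CACA -> reversed ACAC
Fragment 3: template[8:12] = CATT -> complement GTAA -> reversed AATG
Fragment 4: template[12:16] = TCCC -> complement AGGG -> reversed GGGA
Fragment 5: template[16:20] = GTAA -> complement CATT -> reversed TTAC

Answer: AGTC,ACAC,AATG,GGGA,TTAC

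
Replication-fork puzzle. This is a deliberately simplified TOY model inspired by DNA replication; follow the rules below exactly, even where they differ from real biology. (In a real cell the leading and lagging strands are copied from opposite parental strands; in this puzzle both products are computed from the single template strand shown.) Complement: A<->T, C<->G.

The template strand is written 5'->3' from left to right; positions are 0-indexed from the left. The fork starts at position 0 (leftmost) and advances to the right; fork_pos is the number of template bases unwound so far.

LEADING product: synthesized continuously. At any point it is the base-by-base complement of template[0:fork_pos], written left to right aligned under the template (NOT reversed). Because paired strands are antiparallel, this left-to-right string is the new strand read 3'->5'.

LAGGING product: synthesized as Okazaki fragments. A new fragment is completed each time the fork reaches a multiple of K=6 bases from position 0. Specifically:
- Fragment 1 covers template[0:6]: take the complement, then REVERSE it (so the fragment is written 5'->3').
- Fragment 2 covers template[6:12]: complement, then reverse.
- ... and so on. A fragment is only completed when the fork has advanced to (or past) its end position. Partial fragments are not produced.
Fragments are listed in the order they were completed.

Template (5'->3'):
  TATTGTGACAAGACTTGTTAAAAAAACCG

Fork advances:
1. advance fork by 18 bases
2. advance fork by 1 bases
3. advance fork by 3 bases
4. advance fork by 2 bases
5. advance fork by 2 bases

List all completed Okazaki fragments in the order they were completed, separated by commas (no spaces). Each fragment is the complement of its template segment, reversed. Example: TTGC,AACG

Step 1: advance 18 -> fork_pos = 0 + 18 = 18. Reached multiple(s) of 6: 6, 12, 18 -> fragments 1-3 completed (3 total).
Step 2: advance 1 -> fork_pos = 18 + 1 = 19. Next multiple of 6 is 24 (not reached); still 3 fragment(s).
Step 3: advance 3 -> fork_pos = 19 + 3 = 22. Next multiple of 6 is 24 (not reached); still 3 fragment(s).
Step 4: advance 2 -> fork_pos = 22 + 2 = 24. Reached multiple(s) of 6: 24 -> fragment 4 completed (4 total).
Step 5: advance 2 -> fork_pos = 24 + 2 = 26. Next multiple of 6 is 30 (not reached); still 4 fragment(s).
Final fork_pos = 26, so 4 fragment(s) are complete. Build each: template segment -> complement -> reverse.
Fragment 1: template[0:6] = TATTGT -> complement ATAACA -> reversed ACAATA
Fragment 2: template[6:12] = GACAAG -> complement CTGTTC -> reversed CTTGTC
Fragment 3: template[12:18] = ACTTGT -> complement TGAACA -> reversed ACAAGT
Fragment 4: template[18:24] = TAAAAA -> complement ATTTTT -> reversed TTTTTA

Answer: ACAATA,CTTGTC,ACAAGT,TTTTTA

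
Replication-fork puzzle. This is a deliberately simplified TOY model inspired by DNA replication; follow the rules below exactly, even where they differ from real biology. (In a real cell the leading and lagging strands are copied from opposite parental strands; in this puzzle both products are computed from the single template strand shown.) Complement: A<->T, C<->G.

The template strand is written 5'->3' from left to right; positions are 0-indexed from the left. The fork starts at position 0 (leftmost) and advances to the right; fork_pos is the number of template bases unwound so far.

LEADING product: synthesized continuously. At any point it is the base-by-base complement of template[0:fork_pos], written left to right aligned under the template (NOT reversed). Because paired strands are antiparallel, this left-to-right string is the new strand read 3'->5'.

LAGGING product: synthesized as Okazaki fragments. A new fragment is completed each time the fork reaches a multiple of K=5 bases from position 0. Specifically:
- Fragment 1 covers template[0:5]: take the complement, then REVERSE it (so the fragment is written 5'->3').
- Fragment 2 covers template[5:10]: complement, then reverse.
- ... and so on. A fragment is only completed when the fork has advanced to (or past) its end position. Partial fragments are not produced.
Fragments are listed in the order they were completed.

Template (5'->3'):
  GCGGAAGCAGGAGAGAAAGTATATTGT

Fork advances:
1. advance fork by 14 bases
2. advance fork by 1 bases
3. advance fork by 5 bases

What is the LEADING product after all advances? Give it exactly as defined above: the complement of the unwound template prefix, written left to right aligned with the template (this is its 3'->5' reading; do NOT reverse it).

Step 1: advance 14 -> fork_pos = 0 + 14 = 14.
Step 2: advance 1 -> fork_pos = 14 + 1 = 15.
Step 3: advance 5 -> fork_pos = 15 + 5 = 20.
Unwound prefix: template[0:20] = GCGGAAGCAGGAGAGAAAGT
Complement it base by base (A<->T, C<->G), keeping left-to-right order:
  [0:5] GCGGA -> CGCCT
  [5:10] AGCAG -> TCGTC
  [10:15] GAGAG -> CTCTC
  [15:20] AAAGT -> TTTCA
Concatenate: CGCCTTCGTCCTCTCTTTCA (length 20; written aligned with the template, i.e. 3'->5').

Answer: CGCCTTCGTCCTCTCTTTCA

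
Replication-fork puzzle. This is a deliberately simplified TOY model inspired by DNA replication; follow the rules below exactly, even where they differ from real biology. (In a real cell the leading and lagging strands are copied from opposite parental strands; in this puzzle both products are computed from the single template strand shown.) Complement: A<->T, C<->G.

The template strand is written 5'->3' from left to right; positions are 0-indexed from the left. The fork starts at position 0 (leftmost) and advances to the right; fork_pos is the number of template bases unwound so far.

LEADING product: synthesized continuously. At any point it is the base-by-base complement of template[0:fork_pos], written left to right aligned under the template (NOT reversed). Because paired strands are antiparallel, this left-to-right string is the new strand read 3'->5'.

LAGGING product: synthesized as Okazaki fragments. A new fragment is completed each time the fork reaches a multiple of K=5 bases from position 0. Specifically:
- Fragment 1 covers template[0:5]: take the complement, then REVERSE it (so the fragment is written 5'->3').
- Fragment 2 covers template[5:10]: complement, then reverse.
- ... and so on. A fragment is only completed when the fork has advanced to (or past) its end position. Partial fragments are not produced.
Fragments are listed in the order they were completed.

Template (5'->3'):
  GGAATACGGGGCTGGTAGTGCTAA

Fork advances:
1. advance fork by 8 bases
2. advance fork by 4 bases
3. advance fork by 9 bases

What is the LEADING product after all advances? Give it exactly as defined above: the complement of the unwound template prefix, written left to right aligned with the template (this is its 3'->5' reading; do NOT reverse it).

Step 1: advance 8 -> fork_pos = 0 + 8 = 8.
Step 2: advance 4 -> fork_pos = 8 + 4 = 12.
Step 3: advance 9 -> fork_pos = 12 + 9 = 21.
Unwound prefix: template[0:21] = GGAATACGGGGCTGGTAGTGC
Complement it base by base (A<->T, C<->G), keeping left-to-right order:
  [0:5] GGAAT -> CCTTA
  [5:10] ACGGG -> TGCCC
  [10:15] GCTGG -> CGACC
  [15:20] TAGTG -> ATCAC
  [20:21] C -> G
Concatenate: CCTTATGCCCCGACCATCACG (length 21; written aligned with the template, i.e. 3'->5').

Answer: CCTTATGCCCCGACCATCACG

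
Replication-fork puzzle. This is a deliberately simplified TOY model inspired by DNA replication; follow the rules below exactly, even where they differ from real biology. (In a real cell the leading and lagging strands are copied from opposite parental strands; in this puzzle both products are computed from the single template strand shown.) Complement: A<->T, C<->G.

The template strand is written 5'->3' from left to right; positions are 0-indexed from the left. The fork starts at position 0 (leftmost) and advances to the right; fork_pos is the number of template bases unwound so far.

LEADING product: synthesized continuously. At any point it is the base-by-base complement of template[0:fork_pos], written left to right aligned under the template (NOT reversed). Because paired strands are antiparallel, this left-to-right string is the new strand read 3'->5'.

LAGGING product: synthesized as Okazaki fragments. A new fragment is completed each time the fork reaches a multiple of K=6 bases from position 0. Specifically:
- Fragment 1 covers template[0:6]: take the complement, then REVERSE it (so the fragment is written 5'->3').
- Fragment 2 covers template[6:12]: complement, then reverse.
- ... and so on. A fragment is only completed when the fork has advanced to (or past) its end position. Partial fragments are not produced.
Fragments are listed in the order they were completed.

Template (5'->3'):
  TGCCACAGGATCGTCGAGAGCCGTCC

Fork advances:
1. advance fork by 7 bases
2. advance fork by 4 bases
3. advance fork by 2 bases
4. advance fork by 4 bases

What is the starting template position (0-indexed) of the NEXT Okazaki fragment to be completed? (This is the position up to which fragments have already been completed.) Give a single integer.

Answer: 12

Derivation:
Step 1: advance 7 -> fork_pos = 0 + 7 = 7. Reached multiple(s) of 6: 6 -> fragment 1 completed (1 total).
Step 2: advance 4 -> fork_pos = 7 + 4 = 11. Next multiple of 6 is 12 (not reached); still 1 fragment(s).
Step 3: advance 2 -> fork_pos = 11 + 2 = 13. Reached multiple(s) of 6: 12 -> fragment 2 completed (2 total).
Step 4: advance 4 -> fork_pos = 13 + 4 = 17. Next multiple of 6 is 18 (not reached); still 2 fragment(s).
2 fragment(s) completed, covering template[0:12] (2 x 6 = 12). The next fragment, fragment 3, covers template[12:18], so it starts at position 12.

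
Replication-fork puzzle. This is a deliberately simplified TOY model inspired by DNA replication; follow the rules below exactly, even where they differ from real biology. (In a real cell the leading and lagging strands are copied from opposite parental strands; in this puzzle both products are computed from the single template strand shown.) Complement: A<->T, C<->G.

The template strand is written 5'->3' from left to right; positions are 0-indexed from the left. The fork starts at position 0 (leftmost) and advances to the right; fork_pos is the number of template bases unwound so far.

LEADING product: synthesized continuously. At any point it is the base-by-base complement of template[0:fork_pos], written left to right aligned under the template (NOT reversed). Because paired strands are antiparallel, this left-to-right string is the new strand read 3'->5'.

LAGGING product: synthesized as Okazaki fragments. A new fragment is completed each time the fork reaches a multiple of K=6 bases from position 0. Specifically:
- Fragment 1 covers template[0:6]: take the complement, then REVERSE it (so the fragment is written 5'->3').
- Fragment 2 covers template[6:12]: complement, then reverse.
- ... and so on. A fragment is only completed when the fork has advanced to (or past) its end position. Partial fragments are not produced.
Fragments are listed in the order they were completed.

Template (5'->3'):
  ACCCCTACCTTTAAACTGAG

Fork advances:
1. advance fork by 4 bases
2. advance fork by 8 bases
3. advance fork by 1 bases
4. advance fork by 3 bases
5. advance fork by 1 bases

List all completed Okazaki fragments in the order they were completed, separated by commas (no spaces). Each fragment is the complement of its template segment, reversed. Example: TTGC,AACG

Step 1: advance 4 -> fork_pos = 0 + 4 = 4. Next multiple of 6 is 6 (not reached); still 0 fragment(s).
Step 2: advance 8 -> fork_pos = 4 + 8 = 12. Reached multiple(s) of 6: 6, 12 -> fragments 1-2 completed (2 total).
Step 3: advance 1 -> fork_pos = 12 + 1 = 13. Next multiple of 6 is 18 (not reached); still 2 fragment(s).
Step 4: advance 3 -> fork_pos = 13 + 3 = 16. Next multiple of 6 is 18 (not reached); still 2 fragment(s).
Step 5: advance 1 -> fork_pos = 16 + 1 = 17. Next multiple of 6 is 18 (not reached); still 2 fragment(s).
Final fork_pos = 17, so 2 fragment(s) are complete. Build each: template segment -> complement -> reverse.
Fragment 1: template[0:6] = ACCCCT -> complement TGGGGA -> reversed AGGGGT
Fragment 2: template[6:12] = ACCTTT -> complement TGGAAA -> reversed AAAGGT

Answer: AGGGGT,AAAGGT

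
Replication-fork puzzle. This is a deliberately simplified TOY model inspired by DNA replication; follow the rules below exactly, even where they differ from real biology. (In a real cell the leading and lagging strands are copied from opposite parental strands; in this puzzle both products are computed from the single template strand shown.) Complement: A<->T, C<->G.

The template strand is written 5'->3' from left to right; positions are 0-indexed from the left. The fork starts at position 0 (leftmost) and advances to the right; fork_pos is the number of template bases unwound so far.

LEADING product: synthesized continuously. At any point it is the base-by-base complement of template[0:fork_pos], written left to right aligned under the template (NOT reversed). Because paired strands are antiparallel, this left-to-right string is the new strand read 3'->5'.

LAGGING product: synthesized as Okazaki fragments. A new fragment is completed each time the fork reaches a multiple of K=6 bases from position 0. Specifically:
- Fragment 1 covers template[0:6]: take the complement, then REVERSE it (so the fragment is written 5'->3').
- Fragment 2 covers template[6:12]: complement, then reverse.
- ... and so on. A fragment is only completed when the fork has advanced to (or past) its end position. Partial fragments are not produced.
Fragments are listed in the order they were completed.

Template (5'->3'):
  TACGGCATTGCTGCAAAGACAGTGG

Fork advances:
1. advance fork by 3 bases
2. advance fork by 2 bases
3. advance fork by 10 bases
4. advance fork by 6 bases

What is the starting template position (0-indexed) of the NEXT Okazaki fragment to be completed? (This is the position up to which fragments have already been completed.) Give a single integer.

Step 1: advance 3 -> fork_pos = 0 + 3 = 3. Next multiple of 6 is 6 (not reached); still 0 fragment(s).
Step 2: advance 2 -> fork_pos = 3 + 2 = 5. Next multiple of 6 is 6 (not reached); still 0 fragment(s).
Step 3: advance 10 -> fork_pos = 5 + 10 = 15. Reached multiple(s) of 6: 6, 12 -> fragments 1-2 completed (2 total).
Step 4: advance 6 -> fork_pos = 15 + 6 = 21. Reached multiple(s) of 6: 18 -> fragment 3 completed (3 total).
3 fragment(s) completed, covering template[0:18] (3 x 6 = 18). The next fragment, fragment 4, covers template[18:24], so it starts at position 18.

Answer: 18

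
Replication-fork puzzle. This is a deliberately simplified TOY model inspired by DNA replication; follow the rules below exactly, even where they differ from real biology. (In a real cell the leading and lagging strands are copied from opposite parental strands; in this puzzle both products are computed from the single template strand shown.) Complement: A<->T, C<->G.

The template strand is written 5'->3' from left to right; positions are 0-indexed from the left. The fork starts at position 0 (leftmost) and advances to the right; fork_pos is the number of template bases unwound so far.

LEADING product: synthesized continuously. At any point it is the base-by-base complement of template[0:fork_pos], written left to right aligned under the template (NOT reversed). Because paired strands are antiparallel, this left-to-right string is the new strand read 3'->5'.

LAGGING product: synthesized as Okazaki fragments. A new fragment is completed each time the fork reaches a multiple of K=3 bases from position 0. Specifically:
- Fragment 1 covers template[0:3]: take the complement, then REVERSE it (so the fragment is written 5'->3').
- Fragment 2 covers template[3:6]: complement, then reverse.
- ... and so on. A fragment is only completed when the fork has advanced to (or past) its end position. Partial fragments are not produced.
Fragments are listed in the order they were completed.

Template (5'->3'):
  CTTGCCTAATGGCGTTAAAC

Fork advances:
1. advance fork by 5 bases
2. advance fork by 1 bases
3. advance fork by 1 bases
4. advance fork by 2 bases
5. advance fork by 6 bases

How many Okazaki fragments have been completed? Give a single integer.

Step 1: advance 5 -> fork_pos = 0 + 5 = 5. Reached multiple(s) of 3: 3 -> fragment 1 completed (1 total).
Step 2: advance 1 -> fork_pos = 5 + 1 = 6. Reached multiple(s) of 3: 6 -> fragment 2 completed (2 total).
Step 3: advance 1 -> fork_pos = 6 + 1 = 7. Next multiple of 3 is 9 (not reached); still 2 fragment(s).
Step 4: advance 2 -> fork_pos = 7 + 2 = 9. Reached multiple(s) of 3: 9 -> fragment 3 completed (3 total).
Step 5: advance 6 -> fork_pos = 9 + 6 = 15. Reached multiple(s) of 3: 12, 15 -> fragments 4-5 completed (5 total).
Check: final fork_pos = 15; the multiples of 3 that are <= 15 are 3..15 -> 15 // 3 = 5 completed fragment(s).

Answer: 5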